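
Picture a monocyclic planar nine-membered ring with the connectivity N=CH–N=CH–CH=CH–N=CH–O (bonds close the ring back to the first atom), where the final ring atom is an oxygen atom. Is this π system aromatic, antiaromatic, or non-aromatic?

Aromatic

Check conjugation: each doubly-bonded ring atom is sp² with one p-orbital electron; the doubly-bonded nitrogens are pyridine-type — their lone pairs lie in the ring plane, leaving one electron in the p orbital; the oxygen donates one lone pair from its p orbital — every position has a p orbital, so the cyclic π system is continuous.
Counting π electrons: 4 × 2 = 8 from the double-bond units + 2 from the O atom = 10.
Since 10 = 4·2 + 2, the ring meets the 4n+2 criterion.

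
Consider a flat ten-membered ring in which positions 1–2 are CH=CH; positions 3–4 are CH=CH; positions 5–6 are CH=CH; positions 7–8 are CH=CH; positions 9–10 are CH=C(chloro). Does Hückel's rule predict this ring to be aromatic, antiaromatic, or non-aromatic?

Aromatic

Check conjugation: each doubly-bonded ring atom is sp² with one p-orbital electron — every position has a p orbital, so the cyclic π system is continuous.
Adding the contributions, 5 × 2 = 10 from the 5 double-bond units.
With 10 π electrons (n = 2), the Hückel 4n+2 condition holds.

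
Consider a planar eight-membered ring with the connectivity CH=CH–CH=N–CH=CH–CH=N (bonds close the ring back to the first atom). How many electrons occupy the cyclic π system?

8

All ring atoms are sp² and supply a p orbital to the ring (every atom in a ring double bond is sp² and brings one electron to the p orbital; each =N– nitrogen is pyridine-type (lone pair in the sp² plane, one electron in the p orbital)); the conjugation is uninterrupted.
Counting π electrons: 4 × 2 = 8 from the 4 double-bond units.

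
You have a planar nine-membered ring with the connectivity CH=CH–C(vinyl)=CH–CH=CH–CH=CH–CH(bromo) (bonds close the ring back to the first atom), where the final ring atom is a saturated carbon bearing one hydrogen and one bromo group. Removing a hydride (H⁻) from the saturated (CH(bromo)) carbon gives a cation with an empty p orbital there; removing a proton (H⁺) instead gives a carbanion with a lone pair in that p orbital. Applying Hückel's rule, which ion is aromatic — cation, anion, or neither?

Once that carbon is sp², every ring atom has a p orbital and both ions are fully conjugated.
Cation: 4 × 2 + 0 = 8 π electrons → 4(2), antiaromatic.
Anion: 4 × 2 + 2 = 10 π electrons → 4(2)+2, aromatic.

The anion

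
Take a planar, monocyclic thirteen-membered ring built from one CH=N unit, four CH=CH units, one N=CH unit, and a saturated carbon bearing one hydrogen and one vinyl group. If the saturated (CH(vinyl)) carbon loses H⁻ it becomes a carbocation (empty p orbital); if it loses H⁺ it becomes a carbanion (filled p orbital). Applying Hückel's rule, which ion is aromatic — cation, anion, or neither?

Both ions have a continuous loop of p orbitals — each ring atom is sp².
Cation: 6 × 2 + 0 = 12 π electrons → 4(3), antiaromatic.
Anion: 6 × 2 + 2 = 14 π electrons → 4(3)+2, aromatic.

The anion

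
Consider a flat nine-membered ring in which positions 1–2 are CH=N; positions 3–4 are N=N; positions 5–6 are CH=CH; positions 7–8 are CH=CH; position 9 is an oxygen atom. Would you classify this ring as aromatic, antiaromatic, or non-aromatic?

The p orbitals form a continuous loop: each doubly-bonded ring atom is sp² with one p-orbital electron; each =N– nitrogen is pyridine-type (lone pair in the sp² plane, one electron in the p orbital); the oxygen donates one lone pair from its p orbital. The ring is fully conjugated.
Counting π electrons: 4 × 2 = 8 from the double-bond units + 2 from the O atom = 10.
10 = 4(2) + 2, which satisfies Hückel's 4n+2 rule.

Aromatic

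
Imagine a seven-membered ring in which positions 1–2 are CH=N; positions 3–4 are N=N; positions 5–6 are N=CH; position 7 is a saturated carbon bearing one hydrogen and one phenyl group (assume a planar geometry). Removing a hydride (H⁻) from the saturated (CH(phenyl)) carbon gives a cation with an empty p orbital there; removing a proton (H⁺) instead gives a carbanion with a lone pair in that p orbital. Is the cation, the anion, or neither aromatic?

In both ions every ring atom is sp² and contributes a p orbital, so both rings are fully conjugated.
Cation: 3 × 2 + 0 = 6 π electrons → 4(1)+2, aromatic.
Anion: 3 × 2 + 2 = 8 π electrons → 4(2), antiaromatic.

The cation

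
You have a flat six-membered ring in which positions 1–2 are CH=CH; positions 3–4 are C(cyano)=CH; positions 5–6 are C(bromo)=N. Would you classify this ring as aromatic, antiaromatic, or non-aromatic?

Aromatic

The p orbitals form a continuous loop: every atom in a ring double bond is sp² and brings one electron to the p orbital; each sp² =N– keeps its lone pair in-plane and puts one electron into the π system. The ring is fully conjugated.
Adding the contributions, 3 × 2 = 6 from the 3 double-bond units.
With 6 π electrons (n = 1), the Hückel 4n+2 condition holds.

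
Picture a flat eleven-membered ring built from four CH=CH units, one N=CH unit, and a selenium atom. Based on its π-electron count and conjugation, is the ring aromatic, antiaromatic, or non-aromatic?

Antiaromatic

Every ring atom contributes a p orbital perpendicular to the ring (every atom in a ring double bond is sp² and brings one electron to the p orbital; the doubly-bonded nitrogens are pyridine-type — their lone pairs lie in the ring plane, leaving one electron in the p orbital; the selenium donates one lone pair from its p orbital), so the π system is cyclic and fully conjugated.
Adding the contributions, 5 × 2 = 10 from the double-bond units + 2 from the Se atom = 12.
With 12 = 4·3 π electrons, Hückel's rule classifies the planar ring as antiaromatic.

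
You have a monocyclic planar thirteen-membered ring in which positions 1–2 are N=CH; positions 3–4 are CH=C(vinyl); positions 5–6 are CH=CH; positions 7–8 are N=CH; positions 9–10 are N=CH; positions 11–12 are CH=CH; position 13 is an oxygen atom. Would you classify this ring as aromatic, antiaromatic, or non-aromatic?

All ring atoms are sp² and supply a p orbital to the ring (each doubly-bonded ring atom is sp² with one p-orbital electron; each sp² =N– keeps its lone pair in-plane and puts one electron into the π system; the oxygen donates one lone pair from its p orbital); the conjugation is uninterrupted.
Adding the contributions, 6 × 2 = 12 from the double-bond units + 2 from the O atom = 14.
With 14 π electrons (n = 3), the Hückel 4n+2 condition holds.

Aromatic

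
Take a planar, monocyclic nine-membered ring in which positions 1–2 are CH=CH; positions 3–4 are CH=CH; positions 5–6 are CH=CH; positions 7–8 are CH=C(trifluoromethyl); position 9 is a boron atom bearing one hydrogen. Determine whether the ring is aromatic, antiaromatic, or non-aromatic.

Antiaromatic

Every ring atom contributes a p orbital perpendicular to the ring (each doubly-bonded ring atom is sp² with one p-orbital electron; the boron has an empty p orbital), so the π system is cyclic and fully conjugated.
Tallying contributions gives 4 × 2 = 8 from the double-bond units + 0 from the BH atom = 8.
8 = 4(2); a planar, fully conjugated 4n system is antiaromatic.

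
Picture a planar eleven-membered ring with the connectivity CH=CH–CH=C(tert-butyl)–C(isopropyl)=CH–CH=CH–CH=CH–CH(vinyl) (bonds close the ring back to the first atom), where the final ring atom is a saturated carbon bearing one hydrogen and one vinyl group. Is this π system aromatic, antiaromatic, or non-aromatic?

The CH(vinyl) position has four σ bonds — that saturated carbon is sp³ and has no p orbital in the ring π system — so the cyclic conjugation is interrupted.
Hückel's rule only applies to fully conjugated rings, so this one is simply non-aromatic.

Non-aromatic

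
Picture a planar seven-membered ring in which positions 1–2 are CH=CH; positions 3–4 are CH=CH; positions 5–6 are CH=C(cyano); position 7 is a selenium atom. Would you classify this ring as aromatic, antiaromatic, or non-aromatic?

Check conjugation: every atom in a ring double bond is sp² and brings one electron to the p orbital; the selenium donates one lone pair from its p orbital — every position has a p orbital, so the cyclic π system is continuous.
Tallying contributions gives 3 × 2 = 6 from the double-bond units + 2 from the Se atom = 8.
8 is a 4n count (n = 2), so the planar conjugated ring is antiaromatic.

Antiaromatic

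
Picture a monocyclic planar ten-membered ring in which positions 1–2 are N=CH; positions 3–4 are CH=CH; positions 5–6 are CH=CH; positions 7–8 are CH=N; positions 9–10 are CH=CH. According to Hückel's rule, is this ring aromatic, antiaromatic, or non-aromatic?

Every ring atom contributes a p orbital perpendicular to the ring (the double-bond atoms are sp², each contributing one p electron; each =N– nitrogen is pyridine-type (lone pair in the sp² plane, one electron in the p orbital)), so the π system is cyclic and fully conjugated.
π-electron count: 5 × 2 = 10 from the 5 double-bond units.
With 10 π electrons (n = 2), the Hückel 4n+2 condition holds.

Aromatic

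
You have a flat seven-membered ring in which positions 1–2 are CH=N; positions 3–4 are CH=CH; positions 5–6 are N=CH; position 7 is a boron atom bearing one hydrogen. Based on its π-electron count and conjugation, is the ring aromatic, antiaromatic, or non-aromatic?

Aromatic

Every ring atom contributes a p orbital perpendicular to the ring (each doubly-bonded ring atom is sp² with one p-orbital electron; each sp² =N– keeps its lone pair in-plane and puts one electron into the π system; the boron has an empty p orbital), so the π system is cyclic and fully conjugated.
Tallying contributions gives 3 × 2 = 6 from the double-bond units + 0 from the BH atom = 6.
With 6 π electrons (n = 1), the Hückel 4n+2 condition holds.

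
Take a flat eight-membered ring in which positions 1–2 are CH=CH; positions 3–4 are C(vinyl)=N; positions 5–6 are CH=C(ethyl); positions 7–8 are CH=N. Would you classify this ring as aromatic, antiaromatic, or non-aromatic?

Antiaromatic

Check conjugation: each doubly-bonded ring atom is sp² with one p-orbital electron; each sp² =N– keeps its lone pair in-plane and puts one electron into the π system — every position has a p orbital, so the cyclic π system is continuous.
Adding the contributions, 4 × 2 = 8 from the 4 double-bond units.
With 8 = 4·2 π electrons, Hückel's rule classifies the planar ring as antiaromatic.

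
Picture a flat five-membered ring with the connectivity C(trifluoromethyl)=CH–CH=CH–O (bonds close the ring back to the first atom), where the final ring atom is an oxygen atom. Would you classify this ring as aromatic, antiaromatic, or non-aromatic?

Aromatic

The p orbitals form a continuous loop: every atom in a ring double bond is sp² and brings one electron to the p orbital; the oxygen donates one lone pair from its p orbital. The ring is fully conjugated.
Tallying contributions gives 2 × 2 = 4 from the double-bond units + 2 from the O atom = 6.
That gives a 4n+2 count (6, n = 1).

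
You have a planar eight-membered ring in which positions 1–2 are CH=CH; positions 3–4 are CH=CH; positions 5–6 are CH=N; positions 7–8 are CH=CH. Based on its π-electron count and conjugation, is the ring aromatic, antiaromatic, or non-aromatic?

The p orbitals form a continuous loop: every atom in a ring double bond is sp² and brings one electron to the p orbital; the doubly-bonded nitrogens are pyridine-type — their lone pairs lie in the ring plane, leaving one electron in the p orbital. The ring is fully conjugated.
Counting π electrons: 4 × 2 = 8 from the 4 double-bond units.
8 is a 4n count (n = 2), so the planar conjugated ring is antiaromatic.

Antiaromatic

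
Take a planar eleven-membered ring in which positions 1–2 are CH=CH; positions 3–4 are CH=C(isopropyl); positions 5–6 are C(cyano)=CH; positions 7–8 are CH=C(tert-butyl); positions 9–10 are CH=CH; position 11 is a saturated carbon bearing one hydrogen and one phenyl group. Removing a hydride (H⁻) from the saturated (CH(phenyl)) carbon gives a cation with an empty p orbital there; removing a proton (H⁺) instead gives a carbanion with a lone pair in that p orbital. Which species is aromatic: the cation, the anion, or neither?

The cation

In both ions every ring atom is sp² and contributes a p orbital, so both rings are fully conjugated.
Cation: 5 × 2 + 0 = 10 π electrons → 4(2)+2, aromatic.
Anion: 5 × 2 + 2 = 12 π electrons → 4(3), antiaromatic.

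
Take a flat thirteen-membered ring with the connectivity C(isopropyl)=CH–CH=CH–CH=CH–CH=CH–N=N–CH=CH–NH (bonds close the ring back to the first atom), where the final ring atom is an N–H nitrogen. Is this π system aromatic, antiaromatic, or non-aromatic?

Aromatic

The p orbitals form a continuous loop: every atom in a ring double bond is sp² and brings one electron to the p orbital; each sp² =N– keeps its lone pair in-plane and puts one electron into the π system; the pyrrole-type nitrogen donates its lone pair from the p orbital. The ring is fully conjugated.
Counting π electrons: 6 × 2 = 12 from the double-bond units + 2 from the NH atom = 14.
With 14 π electrons (n = 3), the Hückel 4n+2 condition holds.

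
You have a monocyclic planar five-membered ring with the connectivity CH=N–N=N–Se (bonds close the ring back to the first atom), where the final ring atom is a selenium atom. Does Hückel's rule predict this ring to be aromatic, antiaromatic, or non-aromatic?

Aromatic

All ring atoms are sp² and supply a p orbital to the ring (the double-bond atoms are sp², each contributing one p electron; each sp² =N– keeps its lone pair in-plane and puts one electron into the π system; the selenium donates one lone pair from its p orbital); the conjugation is uninterrupted.
Tallying contributions gives 2 × 2 = 4 from the double-bond units + 2 from the Se atom = 6.
That gives a 4n+2 count (6, n = 1).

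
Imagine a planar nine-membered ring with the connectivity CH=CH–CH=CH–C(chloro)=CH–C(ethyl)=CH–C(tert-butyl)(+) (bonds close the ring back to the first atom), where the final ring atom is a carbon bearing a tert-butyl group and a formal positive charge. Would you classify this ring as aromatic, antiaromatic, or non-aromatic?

Antiaromatic

Every ring atom contributes a p orbital perpendicular to the ring (each doubly-bonded ring atom is sp² with one p-orbital electron; the carbocation has an empty p orbital), so the π system is cyclic and fully conjugated.
Tallying contributions gives 4 × 2 = 8 from the double-bond units + 0 from the C(tert-butyl)(+) atom = 8.
8 is a 4n count (n = 2), so the planar conjugated ring is antiaromatic.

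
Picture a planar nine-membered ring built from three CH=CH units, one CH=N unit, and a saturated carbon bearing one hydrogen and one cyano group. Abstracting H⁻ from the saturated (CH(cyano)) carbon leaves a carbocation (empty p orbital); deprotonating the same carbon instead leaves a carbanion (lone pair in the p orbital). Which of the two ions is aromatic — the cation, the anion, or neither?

The anion

In either ion the ring is fully conjugated: every atom, including the new sp² carbon, supplies a p orbital.
Cation: 4 × 2 + 0 = 8 π electrons → 4(2), antiaromatic.
Anion: 4 × 2 + 2 = 10 π electrons → 4(2)+2, aromatic.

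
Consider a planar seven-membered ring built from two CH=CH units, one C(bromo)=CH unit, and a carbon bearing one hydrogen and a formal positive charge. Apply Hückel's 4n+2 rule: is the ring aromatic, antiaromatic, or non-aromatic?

Aromatic

Check conjugation: each doubly-bonded ring atom is sp² with one p-orbital electron; the carbocation has an empty p orbital — every position has a p orbital, so the cyclic π system is continuous.
Tallying contributions gives 3 × 2 = 6 from the double-bond units + 0 from the CH(+) atom = 6.
Since 6 = 4·1 + 2, the ring meets the 4n+2 criterion.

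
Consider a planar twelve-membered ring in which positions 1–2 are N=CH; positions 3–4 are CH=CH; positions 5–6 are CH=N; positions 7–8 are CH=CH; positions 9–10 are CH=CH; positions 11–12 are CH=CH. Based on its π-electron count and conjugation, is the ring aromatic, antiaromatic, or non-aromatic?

Antiaromatic

All ring atoms are sp² and supply a p orbital to the ring (the double-bond atoms are sp², each contributing one p electron; the doubly-bonded nitrogens are pyridine-type — their lone pairs lie in the ring plane, leaving one electron in the p orbital); the conjugation is uninterrupted.
Counting π electrons: 6 × 2 = 12 from the 6 double-bond units.
A 4n π count (12, n = 3) in a planar conjugated ring means antiaromatic.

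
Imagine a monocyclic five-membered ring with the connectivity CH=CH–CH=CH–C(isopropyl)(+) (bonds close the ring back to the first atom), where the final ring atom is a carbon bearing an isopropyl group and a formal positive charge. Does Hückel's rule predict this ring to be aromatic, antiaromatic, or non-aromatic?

Antiaromatic

Check conjugation: each doubly-bonded ring atom is sp² with one p-orbital electron; the carbocation has an empty p orbital — every position has a p orbital, so the cyclic π system is continuous.
Counting π electrons: 2 × 2 = 4 from the double-bond units + 0 from the C(isopropyl)(+) atom = 4.
A 4n π count (4, n = 1) in a planar conjugated ring means antiaromatic.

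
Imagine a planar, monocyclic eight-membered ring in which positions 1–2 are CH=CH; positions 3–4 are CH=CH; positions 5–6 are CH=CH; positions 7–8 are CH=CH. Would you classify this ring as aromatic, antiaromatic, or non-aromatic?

Every ring atom contributes a p orbital perpendicular to the ring (the double-bond atoms are sp², each contributing one p electron), so the π system is cyclic and fully conjugated.
π-electron count: 4 × 2 = 8 from the 4 double-bond units.
A 4n π count (8, n = 2) in a planar conjugated ring means antiaromatic.
This is cyclooctatetraene.

Antiaromatic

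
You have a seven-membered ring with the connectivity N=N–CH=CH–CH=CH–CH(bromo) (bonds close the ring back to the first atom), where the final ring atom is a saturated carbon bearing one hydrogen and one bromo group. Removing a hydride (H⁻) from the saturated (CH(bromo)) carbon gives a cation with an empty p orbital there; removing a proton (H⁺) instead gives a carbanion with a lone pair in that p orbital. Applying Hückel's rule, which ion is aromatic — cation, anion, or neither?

The cation

Both ions have a continuous loop of p orbitals — each ring atom is sp².
Cation: 3 × 2 + 0 = 6 π electrons → 4(1)+2, aromatic.
Anion: 3 × 2 + 2 = 8 π electrons → 4(2), antiaromatic.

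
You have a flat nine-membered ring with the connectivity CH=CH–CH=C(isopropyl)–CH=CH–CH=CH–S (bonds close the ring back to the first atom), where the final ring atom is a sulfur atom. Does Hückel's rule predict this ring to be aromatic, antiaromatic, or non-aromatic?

Check conjugation: the double-bond atoms are sp², each contributing one p electron; the sulfur donates one lone pair from its p orbital — every position has a p orbital, so the cyclic π system is continuous.
Tallying contributions gives 4 × 2 = 8 from the double-bond units + 2 from the S atom = 10.
Since 10 = 4·2 + 2, the ring meets the 4n+2 criterion.

Aromatic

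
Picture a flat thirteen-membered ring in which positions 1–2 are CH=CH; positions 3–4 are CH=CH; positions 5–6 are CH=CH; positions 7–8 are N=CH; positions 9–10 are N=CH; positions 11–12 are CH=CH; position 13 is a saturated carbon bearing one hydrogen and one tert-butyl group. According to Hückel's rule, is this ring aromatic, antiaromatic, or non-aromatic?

Non-aromatic

Because that saturated carbon is sp³ and has no p orbital in the ring π system at the CH(tert-butyl) position, the π system cannot extend all the way around the ring.
Hückel's rule only applies to fully conjugated rings, so this one is simply non-aromatic.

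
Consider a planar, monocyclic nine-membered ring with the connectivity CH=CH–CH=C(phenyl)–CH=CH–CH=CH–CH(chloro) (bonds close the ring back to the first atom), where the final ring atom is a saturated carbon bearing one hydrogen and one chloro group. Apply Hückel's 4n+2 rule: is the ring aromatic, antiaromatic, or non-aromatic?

Because that saturated carbon is sp³ and has no p orbital in the ring π system at the CH(chloro) position, the π system cannot extend all the way around the ring.
Broken conjugation rules out both aromaticity and antiaromaticity.

Non-aromatic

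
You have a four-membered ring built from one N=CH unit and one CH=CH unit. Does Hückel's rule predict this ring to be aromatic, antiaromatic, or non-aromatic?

Antiaromatic

All ring atoms are sp² and supply a p orbital to the ring (each doubly-bonded ring atom is sp² with one p-orbital electron; each =N– nitrogen is pyridine-type (lone pair in the sp² plane, one electron in the p orbital)); the conjugation is uninterrupted.
Adding the contributions, 2 × 2 = 4 from the 2 double-bond units.
4 = 4(1); a planar, fully conjugated 4n system is antiaromatic.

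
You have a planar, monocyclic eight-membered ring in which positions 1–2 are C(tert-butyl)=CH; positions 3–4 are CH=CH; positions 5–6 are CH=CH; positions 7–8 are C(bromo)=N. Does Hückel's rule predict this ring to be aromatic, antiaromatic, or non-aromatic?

Antiaromatic

The p orbitals form a continuous loop: every atom in a ring double bond is sp² and brings one electron to the p orbital; each sp² =N– keeps its lone pair in-plane and puts one electron into the π system. The ring is fully conjugated.
π-electron count: 4 × 2 = 8 from the 4 double-bond units.
With 8 = 4·2 π electrons, Hückel's rule classifies the planar ring as antiaromatic.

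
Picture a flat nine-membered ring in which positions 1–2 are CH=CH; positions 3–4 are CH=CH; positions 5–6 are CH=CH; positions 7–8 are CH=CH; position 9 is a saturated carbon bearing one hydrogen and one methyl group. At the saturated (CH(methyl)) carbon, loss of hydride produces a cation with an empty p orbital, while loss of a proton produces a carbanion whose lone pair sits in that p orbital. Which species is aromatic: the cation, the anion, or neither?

The anion

In both ions every ring atom is sp² and contributes a p orbital, so both rings are fully conjugated.
Cation: 4 × 2 + 0 = 8 π electrons → 4(2), antiaromatic.
Anion: 4 × 2 + 2 = 10 π electrons → 4(2)+2, aromatic.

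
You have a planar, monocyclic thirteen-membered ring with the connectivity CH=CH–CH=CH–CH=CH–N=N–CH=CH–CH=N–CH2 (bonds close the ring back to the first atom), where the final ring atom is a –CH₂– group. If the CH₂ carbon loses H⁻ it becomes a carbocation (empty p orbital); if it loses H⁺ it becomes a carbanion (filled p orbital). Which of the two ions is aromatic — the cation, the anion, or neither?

The anion

In either ion the ring is fully conjugated: every atom, including the new sp² carbon, supplies a p orbital.
Cation: 6 × 2 + 0 = 12 π electrons → 4(3), antiaromatic.
Anion: 6 × 2 + 2 = 14 π electrons → 4(3)+2, aromatic.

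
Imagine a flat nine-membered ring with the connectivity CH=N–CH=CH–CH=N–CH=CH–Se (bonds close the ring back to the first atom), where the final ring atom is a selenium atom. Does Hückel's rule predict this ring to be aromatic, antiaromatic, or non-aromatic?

The p orbitals form a continuous loop: the double-bond atoms are sp², each contributing one p electron; the doubly-bonded nitrogens are pyridine-type — their lone pairs lie in the ring plane, leaving one electron in the p orbital; the selenium donates one lone pair from its p orbital. The ring is fully conjugated.
Adding the contributions, 4 × 2 = 8 from the double-bond units + 2 from the Se atom = 10.
10 = 4(2) + 2, which satisfies Hückel's 4n+2 rule.

Aromatic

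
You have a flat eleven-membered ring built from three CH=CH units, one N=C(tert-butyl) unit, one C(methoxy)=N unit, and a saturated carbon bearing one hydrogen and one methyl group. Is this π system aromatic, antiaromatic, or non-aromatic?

Non-aromatic

The CH(methyl) carbon is saturated: that saturated carbon is sp³ and has no p orbital in the ring π system. Conjugation is not continuous around the ring.
Broken conjugation rules out both aromaticity and antiaromaticity.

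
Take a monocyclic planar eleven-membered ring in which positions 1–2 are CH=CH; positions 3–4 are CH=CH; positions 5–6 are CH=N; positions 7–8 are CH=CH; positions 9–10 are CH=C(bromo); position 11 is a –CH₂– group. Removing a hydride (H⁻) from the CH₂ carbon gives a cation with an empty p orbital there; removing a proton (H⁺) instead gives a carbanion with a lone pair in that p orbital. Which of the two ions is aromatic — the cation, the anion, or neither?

In both ions every ring atom is sp² and contributes a p orbital, so both rings are fully conjugated.
Cation: 5 × 2 + 0 = 10 π electrons → 4(2)+2, aromatic.
Anion: 5 × 2 + 2 = 12 π electrons → 4(3), antiaromatic.

The cation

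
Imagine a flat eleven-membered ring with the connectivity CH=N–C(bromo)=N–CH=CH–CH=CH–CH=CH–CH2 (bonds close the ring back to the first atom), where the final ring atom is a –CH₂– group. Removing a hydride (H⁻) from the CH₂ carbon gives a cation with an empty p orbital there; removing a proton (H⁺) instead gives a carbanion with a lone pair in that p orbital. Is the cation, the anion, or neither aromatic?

In both ions every ring atom is sp² and contributes a p orbital, so both rings are fully conjugated.
Cation: 5 × 2 + 0 = 10 π electrons → 4(2)+2, aromatic.
Anion: 5 × 2 + 2 = 12 π electrons → 4(3), antiaromatic.

The cation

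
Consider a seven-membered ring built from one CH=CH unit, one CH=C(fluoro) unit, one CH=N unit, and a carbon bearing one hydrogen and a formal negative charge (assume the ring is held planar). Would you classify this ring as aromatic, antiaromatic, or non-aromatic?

Check conjugation: the double-bond atoms are sp², each contributing one p electron; the doubly-bonded nitrogens are pyridine-type — their lone pairs lie in the ring plane, leaving one electron in the p orbital; the carbanion's lone pair occupies the p orbital — every position has a p orbital, so the cyclic π system is continuous.
π-electron count: 3 × 2 = 6 from the double-bond units + 2 from the CH(-) atom = 8.
With 8 = 4·2 π electrons, Hückel's rule classifies the planar ring as antiaromatic.

Antiaromatic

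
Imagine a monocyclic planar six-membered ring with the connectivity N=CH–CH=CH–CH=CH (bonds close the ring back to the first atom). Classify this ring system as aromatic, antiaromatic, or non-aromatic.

Aromatic

All ring atoms are sp² and supply a p orbital to the ring (the double-bond atoms are sp², each contributing one p electron; each =N– nitrogen is pyridine-type (lone pair in the sp² plane, one electron in the p orbital)); the conjugation is uninterrupted.
π-electron count: 3 × 2 = 6 from the 3 double-bond units.
That gives a 4n+2 count (6, n = 1).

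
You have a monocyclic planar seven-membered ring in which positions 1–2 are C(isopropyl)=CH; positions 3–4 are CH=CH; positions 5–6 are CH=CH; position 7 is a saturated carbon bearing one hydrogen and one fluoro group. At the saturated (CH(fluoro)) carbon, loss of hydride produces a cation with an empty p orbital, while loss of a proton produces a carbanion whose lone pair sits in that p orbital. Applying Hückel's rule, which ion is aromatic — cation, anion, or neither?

The cation

In either ion the ring is fully conjugated: every atom, including the new sp² carbon, supplies a p orbital.
Cation: 3 × 2 + 0 = 6 π electrons → 4(1)+2, aromatic.
Anion: 3 × 2 + 2 = 8 π electrons → 4(2), antiaromatic.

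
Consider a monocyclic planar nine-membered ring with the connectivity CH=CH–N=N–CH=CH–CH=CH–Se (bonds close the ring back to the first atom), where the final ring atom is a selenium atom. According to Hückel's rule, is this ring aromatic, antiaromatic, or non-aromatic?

Aromatic

Check conjugation: the double-bond atoms are sp², each contributing one p electron; the doubly-bonded nitrogens are pyridine-type — their lone pairs lie in the ring plane, leaving one electron in the p orbital; the selenium donates one lone pair from its p orbital — every position has a p orbital, so the cyclic π system is continuous.
Tallying contributions gives 4 × 2 = 8 from the double-bond units + 2 from the Se atom = 10.
With 10 π electrons (n = 2), the Hückel 4n+2 condition holds.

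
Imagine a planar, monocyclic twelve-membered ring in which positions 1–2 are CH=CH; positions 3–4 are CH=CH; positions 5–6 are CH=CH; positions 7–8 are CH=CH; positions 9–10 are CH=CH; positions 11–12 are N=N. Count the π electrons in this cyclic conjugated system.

12

Every ring atom contributes a p orbital perpendicular to the ring (every atom in a ring double bond is sp² and brings one electron to the p orbital; the doubly-bonded nitrogens are pyridine-type — their lone pairs lie in the ring plane, leaving one electron in the p orbital), so the π system is cyclic and fully conjugated.
π-electron count: 6 × 2 = 12 from the 6 double-bond units.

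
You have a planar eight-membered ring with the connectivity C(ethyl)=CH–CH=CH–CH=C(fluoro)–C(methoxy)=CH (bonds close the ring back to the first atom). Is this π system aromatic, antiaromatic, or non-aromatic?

Antiaromatic

All ring atoms are sp² and supply a p orbital to the ring (every atom in a ring double bond is sp² and brings one electron to the p orbital); the conjugation is uninterrupted.
π-electron count: 4 × 2 = 8 from the 4 double-bond units.
8 = 4(2); a planar, fully conjugated 4n system is antiaromatic.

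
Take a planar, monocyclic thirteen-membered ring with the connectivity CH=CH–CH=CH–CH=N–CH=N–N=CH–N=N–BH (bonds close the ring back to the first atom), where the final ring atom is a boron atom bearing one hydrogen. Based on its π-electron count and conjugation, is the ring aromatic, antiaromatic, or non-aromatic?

Every ring atom contributes a p orbital perpendicular to the ring (every atom in a ring double bond is sp² and brings one electron to the p orbital; each sp² =N– keeps its lone pair in-plane and puts one electron into the π system; the boron has an empty p orbital), so the π system is cyclic and fully conjugated.
Counting π electrons: 6 × 2 = 12 from the double-bond units + 0 from the BH atom = 12.
With 12 = 4·3 π electrons, Hückel's rule classifies the planar ring as antiaromatic.

Antiaromatic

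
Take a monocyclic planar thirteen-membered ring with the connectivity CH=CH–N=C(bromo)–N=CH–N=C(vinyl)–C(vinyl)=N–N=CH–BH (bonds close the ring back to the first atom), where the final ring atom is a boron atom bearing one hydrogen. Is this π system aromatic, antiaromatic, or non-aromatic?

Antiaromatic

Every ring atom contributes a p orbital perpendicular to the ring (each doubly-bonded ring atom is sp² with one p-orbital electron; each =N– nitrogen is pyridine-type (lone pair in the sp² plane, one electron in the p orbital); the boron has an empty p orbital), so the π system is cyclic and fully conjugated.
Adding the contributions, 6 × 2 = 12 from the double-bond units + 0 from the BH atom = 12.
With 12 = 4·3 π electrons, Hückel's rule classifies the planar ring as antiaromatic.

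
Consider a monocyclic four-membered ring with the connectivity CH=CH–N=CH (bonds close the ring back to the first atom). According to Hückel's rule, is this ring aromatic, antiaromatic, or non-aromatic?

All ring atoms are sp² and supply a p orbital to the ring (every atom in a ring double bond is sp² and brings one electron to the p orbital; the doubly-bonded nitrogens are pyridine-type — their lone pairs lie in the ring plane, leaving one electron in the p orbital); the conjugation is uninterrupted.
π-electron count: 2 × 2 = 4 from the 2 double-bond units.
4 = 4(1); a planar, fully conjugated 4n system is antiaromatic.

Antiaromatic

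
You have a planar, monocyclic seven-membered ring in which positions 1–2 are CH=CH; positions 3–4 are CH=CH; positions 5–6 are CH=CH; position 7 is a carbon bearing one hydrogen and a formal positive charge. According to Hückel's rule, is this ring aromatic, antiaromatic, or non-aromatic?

Aromatic

Check conjugation: the double-bond atoms are sp², each contributing one p electron; the carbocation has an empty p orbital — every position has a p orbital, so the cyclic π system is continuous.
Tallying contributions gives 3 × 2 = 6 from the double-bond units + 0 from the CH(+) atom = 6.
6 = 4(1) + 2, which satisfies Hückel's 4n+2 rule.
(This ring is the tropylium cation.)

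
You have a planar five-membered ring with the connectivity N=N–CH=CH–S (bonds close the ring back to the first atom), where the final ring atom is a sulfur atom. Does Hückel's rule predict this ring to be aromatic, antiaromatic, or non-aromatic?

The p orbitals form a continuous loop: the double-bond atoms are sp², each contributing one p electron; each sp² =N– keeps its lone pair in-plane and puts one electron into the π system; the sulfur donates one lone pair from its p orbital. The ring is fully conjugated.
Adding the contributions, 2 × 2 = 4 from the double-bond units + 2 from the S atom = 6.
6 = 4(1) + 2, which satisfies Hückel's 4n+2 rule.

Aromatic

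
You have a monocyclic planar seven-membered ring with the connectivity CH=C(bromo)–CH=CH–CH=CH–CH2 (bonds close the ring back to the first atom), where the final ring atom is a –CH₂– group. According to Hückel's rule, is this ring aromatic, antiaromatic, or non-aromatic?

Non-aromatic

Because the tetrahedral CH₂ carbon is sp³ and has no p orbital in the ring π system at the CH2 position, the π system cannot extend all the way around the ring.
A ring that is not fully conjugated cannot be aromatic or antiaromatic regardless of its π-electron count.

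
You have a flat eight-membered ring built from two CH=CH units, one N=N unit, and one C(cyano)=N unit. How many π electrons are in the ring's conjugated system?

All ring atoms are sp² and supply a p orbital to the ring (the double-bond atoms are sp², each contributing one p electron; the doubly-bonded nitrogens are pyridine-type — their lone pairs lie in the ring plane, leaving one electron in the p orbital); the conjugation is uninterrupted.
Tallying contributions gives 4 × 2 = 8 from the 4 double-bond units.

8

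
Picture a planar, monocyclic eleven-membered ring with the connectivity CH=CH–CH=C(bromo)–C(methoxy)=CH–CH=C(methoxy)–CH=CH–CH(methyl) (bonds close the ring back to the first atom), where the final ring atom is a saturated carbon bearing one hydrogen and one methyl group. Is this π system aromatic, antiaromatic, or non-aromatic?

The CH(methyl) position has four σ bonds — that saturated carbon is sp³ and has no p orbital in the ring π system — so the cyclic conjugation is interrupted.
Broken conjugation rules out both aromaticity and antiaromaticity.

Non-aromatic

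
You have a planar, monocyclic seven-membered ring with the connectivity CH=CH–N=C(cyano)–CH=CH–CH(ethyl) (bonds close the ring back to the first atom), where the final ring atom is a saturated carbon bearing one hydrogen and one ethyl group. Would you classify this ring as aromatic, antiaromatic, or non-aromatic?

Non-aromatic

Because that saturated carbon is sp³ and has no p orbital in the ring π system at the CH(ethyl) position, the π system cannot extend all the way around the ring.
Hückel's rule only applies to fully conjugated rings, so this one is simply non-aromatic.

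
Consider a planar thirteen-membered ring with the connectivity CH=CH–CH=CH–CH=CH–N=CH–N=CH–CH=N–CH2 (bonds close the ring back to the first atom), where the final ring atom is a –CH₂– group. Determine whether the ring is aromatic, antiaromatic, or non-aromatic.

Non-aromatic

Because the tetrahedral CH₂ carbon is sp³ and has no p orbital in the ring π system at the CH2 position, the π system cannot extend all the way around the ring.
A ring that is not fully conjugated cannot be aromatic or antiaromatic regardless of its π-electron count.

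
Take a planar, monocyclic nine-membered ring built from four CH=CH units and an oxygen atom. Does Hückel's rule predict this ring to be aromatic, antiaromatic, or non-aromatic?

Aromatic

The p orbitals form a continuous loop: the double-bond atoms are sp², each contributing one p electron; the oxygen donates one lone pair from its p orbital. The ring is fully conjugated.
Adding the contributions, 4 × 2 = 8 from the double-bond units + 2 from the O atom = 10.
Since 10 = 4·2 + 2, the ring meets the 4n+2 criterion.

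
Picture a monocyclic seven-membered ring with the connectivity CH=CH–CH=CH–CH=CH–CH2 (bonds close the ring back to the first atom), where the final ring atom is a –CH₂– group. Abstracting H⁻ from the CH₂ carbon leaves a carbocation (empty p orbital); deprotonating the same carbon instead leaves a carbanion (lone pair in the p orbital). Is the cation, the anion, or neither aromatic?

The cation

In both ions every ring atom is sp² and contributes a p orbital, so both rings are fully conjugated.
Cation: 3 × 2 + 0 = 6 π electrons → 4(1)+2, aromatic.
Anion: 3 × 2 + 2 = 8 π electrons → 4(2), antiaromatic.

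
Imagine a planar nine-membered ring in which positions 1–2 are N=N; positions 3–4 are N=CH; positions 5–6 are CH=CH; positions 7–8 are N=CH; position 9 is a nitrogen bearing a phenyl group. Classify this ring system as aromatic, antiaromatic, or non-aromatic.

Aromatic

Every ring atom contributes a p orbital perpendicular to the ring (the double-bond atoms are sp², each contributing one p electron; each =N– nitrogen is pyridine-type (lone pair in the sp² plane, one electron in the p orbital); the pyrrole-type nitrogen donates its lone pair from the p orbital), so the π system is cyclic and fully conjugated.
π-electron count: 4 × 2 = 8 from the double-bond units + 2 from the N(phenyl) atom = 10.
Since 10 = 4·2 + 2, the ring meets the 4n+2 criterion.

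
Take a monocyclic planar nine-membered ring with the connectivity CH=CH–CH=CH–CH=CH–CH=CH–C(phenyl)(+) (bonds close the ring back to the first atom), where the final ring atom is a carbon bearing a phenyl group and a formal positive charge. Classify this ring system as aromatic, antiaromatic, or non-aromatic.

The p orbitals form a continuous loop: each doubly-bonded ring atom is sp² with one p-orbital electron; the carbocation has an empty p orbital. The ring is fully conjugated.
Tallying contributions gives 4 × 2 = 8 from the double-bond units + 0 from the C(phenyl)(+) atom = 8.
8 = 4(2); a planar, fully conjugated 4n system is antiaromatic.

Antiaromatic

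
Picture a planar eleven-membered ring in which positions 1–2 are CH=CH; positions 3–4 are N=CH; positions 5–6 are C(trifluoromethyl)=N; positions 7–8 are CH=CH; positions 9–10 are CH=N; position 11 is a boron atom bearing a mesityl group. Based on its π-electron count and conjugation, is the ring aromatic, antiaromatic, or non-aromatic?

The p orbitals form a continuous loop: the double-bond atoms are sp², each contributing one p electron; the doubly-bonded nitrogens are pyridine-type — their lone pairs lie in the ring plane, leaving one electron in the p orbital; the boron has an empty p orbital. The ring is fully conjugated.
Tallying contributions gives 5 × 2 = 10 from the double-bond units + 0 from the B(mesityl) atom = 10.
Since 10 = 4·2 + 2, the ring meets the 4n+2 criterion.

Aromatic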